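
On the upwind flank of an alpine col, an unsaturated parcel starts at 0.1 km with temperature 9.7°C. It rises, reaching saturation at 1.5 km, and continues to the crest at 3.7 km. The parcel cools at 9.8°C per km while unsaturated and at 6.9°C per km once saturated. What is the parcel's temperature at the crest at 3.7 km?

From 100 m to 1500 m (dry): cools by 9.8 × 1.4 = 13.72°C, giving -4.02°C.
From 1500 m to 3700 m (saturated): cools by 6.9 × 2.2 = 15.18°C, giving -19.2°C.

-19.2°C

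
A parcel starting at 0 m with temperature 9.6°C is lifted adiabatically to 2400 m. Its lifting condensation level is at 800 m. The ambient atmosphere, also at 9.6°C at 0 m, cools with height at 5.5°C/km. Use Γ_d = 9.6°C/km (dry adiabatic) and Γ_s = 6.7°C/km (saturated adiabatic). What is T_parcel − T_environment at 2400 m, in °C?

Parcel:
  0 → 800 m (dry, 9.6°C/km): ΔT = -9.6 × 0.8 = -7.68°C → T = 1.92°C
  800 → 2400 m (saturated, 6.7°C/km): ΔT = -6.7 × 1.6 = -10.72°C → T = -8.8°C
Environment:
  0 → 2400 m (environment, 5.5°C/km): ΔT = -5.5 × 2.4 = -13.2°C → T = -3.6°C
T_parcel − T_env = -8.8 − (-3.6) = -5.2°C

-5.2°C (parcel cooler than environment)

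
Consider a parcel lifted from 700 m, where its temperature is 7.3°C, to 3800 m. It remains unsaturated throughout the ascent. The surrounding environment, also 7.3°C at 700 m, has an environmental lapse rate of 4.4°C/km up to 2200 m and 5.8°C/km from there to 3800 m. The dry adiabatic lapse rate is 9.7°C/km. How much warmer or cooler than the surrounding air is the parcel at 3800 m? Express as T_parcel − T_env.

Parcel:
  700–3800 m, dry: Δz = 3.1 km ⇒ ΔT = -30.07°C; T = -22.77°C
Environment:
  700–2200 m, environment, lower layer: Δz = 1.5 km ⇒ ΔT = -6.6°C; T = 0.7°C
  2200–3800 m, environment, upper layer: Δz = 1.6 km ⇒ ΔT = -9.28°C; T = -8.58°C
T_parcel − T_env = -22.77 − (-8.58) = -14.19°C

-14.19°C (parcel cooler than environment)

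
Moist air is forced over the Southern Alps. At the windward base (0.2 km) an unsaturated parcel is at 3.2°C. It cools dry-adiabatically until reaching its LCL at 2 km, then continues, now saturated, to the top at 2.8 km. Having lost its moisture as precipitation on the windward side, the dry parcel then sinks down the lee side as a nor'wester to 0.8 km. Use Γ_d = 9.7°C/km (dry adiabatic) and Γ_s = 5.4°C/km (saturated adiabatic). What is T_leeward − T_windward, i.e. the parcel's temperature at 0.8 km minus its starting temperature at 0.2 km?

200–2000 m, dry: Δz = 1.8 km ⇒ ΔT = -17.46°C; T = -14.26°C
2000–2800 m, saturated: Δz = 0.8 km ⇒ ΔT = -4.32°C; T = -18.58°C
2800–800 m, dry descent: Δz = 2 km ⇒ ΔT = +19.4°C; T = 0.82°C
Net change vs windward start: 0.82 − 3.2 = -2.38°C

-2.38°C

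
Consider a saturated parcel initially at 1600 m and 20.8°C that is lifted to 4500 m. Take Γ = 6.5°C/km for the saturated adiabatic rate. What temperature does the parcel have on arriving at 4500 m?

1.95°C

1600–4500 m, saturated adiabatic: Δz = 2.9 km ⇒ ΔT = -18.85°C; T = 1.95°C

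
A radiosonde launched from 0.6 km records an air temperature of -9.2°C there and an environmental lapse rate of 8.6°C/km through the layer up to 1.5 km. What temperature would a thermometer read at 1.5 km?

600–1500 m, environmental: Δz = 0.9 km ⇒ ΔT = -7.74°C; T = -16.94°C

-16.94°C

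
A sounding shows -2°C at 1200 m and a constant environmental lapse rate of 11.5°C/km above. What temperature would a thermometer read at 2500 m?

Environmental to 2500 m: -11.5 × 1.3 km = -14.95°C, so T = -16.95°C.

-16.95°C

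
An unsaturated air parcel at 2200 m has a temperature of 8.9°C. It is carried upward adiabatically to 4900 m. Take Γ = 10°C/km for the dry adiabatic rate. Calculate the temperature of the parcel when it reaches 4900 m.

-18.1°C

2200 → 4900 m (dry adiabatic, 10°C/km): ΔT = -10 × 2.7 = -27°C → T = -18.1°C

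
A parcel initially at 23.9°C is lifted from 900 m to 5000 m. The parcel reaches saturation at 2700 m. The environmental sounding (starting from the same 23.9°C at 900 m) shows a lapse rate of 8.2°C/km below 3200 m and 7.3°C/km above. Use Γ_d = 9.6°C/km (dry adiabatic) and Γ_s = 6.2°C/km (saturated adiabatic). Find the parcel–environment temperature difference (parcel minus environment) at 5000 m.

Parcel:
  900 → 2700 m (dry, 9.6°C/km): ΔT = -9.6 × 1.8 = -17.28°C → T = 6.62°C
  2700 → 5000 m (saturated, 6.2°C/km): ΔT = -6.2 × 2.3 = -14.26°C → T = -7.64°C
Environment:
  900 → 3200 m (environment, lower layer, 8.2°C/km): ΔT = -8.2 × 2.3 = -18.86°C → T = 5.04°C
  3200 → 5000 m (environment, upper layer, 7.3°C/km): ΔT = -7.3 × 1.8 = -13.14°C → T = -8.1°C
T_parcel − T_env = -7.64 − (-8.1) = +0.46°C

+0.46°C (parcel warmer than environment)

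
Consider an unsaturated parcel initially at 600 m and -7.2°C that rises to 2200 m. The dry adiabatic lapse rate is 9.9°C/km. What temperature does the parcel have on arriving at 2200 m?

Dry adiabatic to 2200 m: -9.9 × 1.6 km = -15.84°C, so T = -23.04°C.

-23.04°C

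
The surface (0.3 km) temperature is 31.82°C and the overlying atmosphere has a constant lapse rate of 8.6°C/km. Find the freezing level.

4 km

Height above start = (31.82 − 0) / 8.6 = 3.7 km
Altitude = 300 m + 3700 m = 4000 m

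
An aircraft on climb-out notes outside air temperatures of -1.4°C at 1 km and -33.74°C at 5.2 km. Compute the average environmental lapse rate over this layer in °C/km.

Γ = −ΔT/Δz = (-1.4 − (-33.74)) / (5200 − 1000) m
  = 32.34°C / 4.2 km = 7.7°C/km

7.7°C/km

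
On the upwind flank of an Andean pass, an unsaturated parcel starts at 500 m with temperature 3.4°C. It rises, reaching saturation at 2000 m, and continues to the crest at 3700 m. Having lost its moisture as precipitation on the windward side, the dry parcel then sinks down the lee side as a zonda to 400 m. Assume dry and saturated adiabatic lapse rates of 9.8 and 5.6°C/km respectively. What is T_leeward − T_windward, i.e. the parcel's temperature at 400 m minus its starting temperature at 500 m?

+8.12°C

Dry to 2000 m: -9.8 × 1.5 km = -14.7°C, so T = -11.3°C.
Saturated to 3700 m: -5.6 × 1.7 km = -9.52°C, so T = -20.82°C.
Dry descent to 400 m: +9.8 × 3.3 km = +32.34°C, so T = 11.52°C.
Net change vs windward start: 11.52 − 3.4 = +8.12°C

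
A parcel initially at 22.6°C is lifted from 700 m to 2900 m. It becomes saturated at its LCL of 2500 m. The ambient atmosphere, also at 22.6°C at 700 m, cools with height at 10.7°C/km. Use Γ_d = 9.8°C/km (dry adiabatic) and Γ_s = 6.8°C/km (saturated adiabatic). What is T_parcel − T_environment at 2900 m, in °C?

+3.18°C (parcel warmer than environment)

Parcel:
  700–2500 m, dry: Δz = 1.8 km ⇒ ΔT = -17.64°C; T = 4.96°C
  2500–2900 m, saturated: Δz = 0.4 km ⇒ ΔT = -2.72°C; T = 2.24°C
Environment:
  700–2900 m, environment: Δz = 2.2 km ⇒ ΔT = -23.54°C; T = -0.94°C
T_parcel − T_env = 2.24 − (-0.94) = +3.18°C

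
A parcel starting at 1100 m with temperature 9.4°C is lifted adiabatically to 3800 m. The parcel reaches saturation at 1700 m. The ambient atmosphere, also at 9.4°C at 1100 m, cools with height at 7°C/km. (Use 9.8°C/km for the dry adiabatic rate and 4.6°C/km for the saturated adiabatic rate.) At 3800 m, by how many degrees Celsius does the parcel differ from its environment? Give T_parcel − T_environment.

Parcel:
  1100 → 1700 m (dry, 9.8°C/km): ΔT = -9.8 × 0.6 = -5.88°C → T = 3.52°C
  1700 → 3800 m (saturated, 4.6°C/km): ΔT = -4.6 × 2.1 = -9.66°C → T = -6.14°C
Environment:
  1100 → 3800 m (environment, 7°C/km): ΔT = -7 × 2.7 = -18.9°C → T = -9.5°C
T_parcel − T_env = -6.14 − (-9.5) = +3.36°C

+3.36°C (parcel warmer than environment)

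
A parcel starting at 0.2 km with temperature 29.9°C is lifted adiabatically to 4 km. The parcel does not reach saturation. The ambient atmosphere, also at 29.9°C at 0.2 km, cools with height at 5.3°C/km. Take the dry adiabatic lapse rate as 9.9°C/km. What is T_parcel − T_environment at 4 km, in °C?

Parcel:
  200 → 4000 m (dry, 9.9°C/km): ΔT = -9.9 × 3.8 = -37.62°C → T = -7.72°C
Environment:
  200 → 4000 m (environment, 5.3°C/km): ΔT = -5.3 × 3.8 = -20.14°C → T = 9.76°C
T_parcel − T_env = -7.72 − 9.76 = -17.48°C

-17.48°C (parcel cooler than environment)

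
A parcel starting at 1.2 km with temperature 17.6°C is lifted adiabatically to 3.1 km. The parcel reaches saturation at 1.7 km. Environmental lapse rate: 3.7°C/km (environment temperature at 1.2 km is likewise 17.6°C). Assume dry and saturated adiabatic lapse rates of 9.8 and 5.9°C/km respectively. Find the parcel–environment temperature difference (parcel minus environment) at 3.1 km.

Parcel:
  From 1200 m to 1700 m (dry): cools by 9.8 × 0.5 = 4.9°C, giving 12.7°C.
  From 1700 m to 3100 m (saturated): cools by 5.9 × 1.4 = 8.26°C, giving 4.44°C.
Environment:
  From 1200 m to 3100 m (environment): cools by 3.7 × 1.9 = 7.03°C, giving 10.57°C.
T_parcel − T_env = 4.44 − 10.57 = -6.13°C

-6.13°C (parcel cooler than environment)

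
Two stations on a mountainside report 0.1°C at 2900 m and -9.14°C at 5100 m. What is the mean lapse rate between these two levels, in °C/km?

Γ = −ΔT/Δz = (0.1 − (-9.14)) / (5100 − 2900) m
  = 9.24°C / 2.2 km = 4.2°C/km

4.2°C/km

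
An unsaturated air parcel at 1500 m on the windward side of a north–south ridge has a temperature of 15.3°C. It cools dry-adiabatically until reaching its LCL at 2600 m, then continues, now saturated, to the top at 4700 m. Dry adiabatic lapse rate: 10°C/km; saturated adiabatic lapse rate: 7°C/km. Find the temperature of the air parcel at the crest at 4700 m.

-10.4°C

Dry to 2600 m: -10 × 1.1 km = -11°C, so T = 4.3°C.
Saturated to 4700 m: -7 × 2.1 km = -14.7°C, so T = -10.4°C.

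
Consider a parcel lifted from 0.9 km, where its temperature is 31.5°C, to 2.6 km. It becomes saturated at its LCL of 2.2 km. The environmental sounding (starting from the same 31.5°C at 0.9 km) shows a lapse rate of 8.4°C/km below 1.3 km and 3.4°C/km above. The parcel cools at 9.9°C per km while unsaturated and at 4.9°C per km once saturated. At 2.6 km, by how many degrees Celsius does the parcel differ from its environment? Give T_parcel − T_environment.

Parcel:
  900 → 2200 m (dry, 9.9°C/km): ΔT = -9.9 × 1.3 = -12.87°C → T = 18.63°C
  2200 → 2600 m (saturated, 4.9°C/km): ΔT = -4.9 × 0.4 = -1.96°C → T = 16.67°C
Environment:
  900 → 1300 m (environment, lower layer, 8.4°C/km): ΔT = -8.4 × 0.4 = -3.36°C → T = 28.14°C
  1300 → 2600 m (environment, upper layer, 3.4°C/km): ΔT = -3.4 × 1.3 = -4.42°C → T = 23.72°C
T_parcel − T_env = 16.67 − 23.72 = -7.05°C

-7.05°C (parcel cooler than environment)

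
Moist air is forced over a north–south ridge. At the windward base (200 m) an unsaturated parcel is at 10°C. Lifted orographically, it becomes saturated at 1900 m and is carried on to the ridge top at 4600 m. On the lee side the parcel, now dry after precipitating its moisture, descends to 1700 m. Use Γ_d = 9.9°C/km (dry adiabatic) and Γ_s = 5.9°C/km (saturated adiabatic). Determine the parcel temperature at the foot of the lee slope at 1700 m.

5.95°C

Dry to 1900 m: -9.9 × 1.7 km = -16.83°C, so T = -6.83°C.
Saturated to 4600 m: -5.9 × 2.7 km = -15.93°C, so T = -22.76°C.
Dry descent to 1700 m: +9.9 × 2.9 km = +28.71°C, so T = 5.95°C.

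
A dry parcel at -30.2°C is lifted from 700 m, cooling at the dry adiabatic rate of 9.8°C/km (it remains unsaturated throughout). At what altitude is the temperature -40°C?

1700 m

Height above start = (-30.2 − (-40)) / 9.8 = 1 km
Altitude = 700 m + 1000 m = 1700 m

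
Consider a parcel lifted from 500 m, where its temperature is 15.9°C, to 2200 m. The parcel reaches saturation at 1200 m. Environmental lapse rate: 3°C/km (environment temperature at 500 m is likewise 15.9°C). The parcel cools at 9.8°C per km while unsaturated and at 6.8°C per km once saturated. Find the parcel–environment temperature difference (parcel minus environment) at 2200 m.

-8.56°C (parcel cooler than environment)

Parcel:
  Dry to 1200 m: -9.8 × 0.7 km = -6.86°C, so T = 9.04°C.
  Saturated to 2200 m: -6.8 × 1 km = -6.8°C, so T = 2.24°C.
Environment:
  Environment to 2200 m: -3 × 1.7 km = -5.1°C, so T = 10.8°C.
T_parcel − T_env = 2.24 − 10.8 = -8.56°C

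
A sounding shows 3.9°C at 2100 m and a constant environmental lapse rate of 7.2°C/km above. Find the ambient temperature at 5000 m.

2100 → 5000 m (environmental, 7.2°C/km): ΔT = -7.2 × 2.9 = -20.88°C → T = -16.98°C

-16.98°C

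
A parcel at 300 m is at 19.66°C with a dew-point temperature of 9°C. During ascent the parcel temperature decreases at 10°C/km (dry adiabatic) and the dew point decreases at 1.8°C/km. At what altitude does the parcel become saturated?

T and T_d converge at 10 − 1.8 = 8.2°C per km
Height above start = (19.66 − 9) / 8.2 = 1.3 km
LCL altitude = 300 m + 1300 m = 1600 m

1600 m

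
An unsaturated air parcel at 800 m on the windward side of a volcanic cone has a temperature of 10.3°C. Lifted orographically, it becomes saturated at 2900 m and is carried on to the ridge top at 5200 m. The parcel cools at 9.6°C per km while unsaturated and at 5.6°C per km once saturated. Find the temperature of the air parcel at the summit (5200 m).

-22.74°C

800–2900 m, dry: Δz = 2.1 km ⇒ ΔT = -20.16°C; T = -9.86°C
2900–5200 m, saturated: Δz = 2.3 km ⇒ ΔT = -12.88°C; T = -22.74°C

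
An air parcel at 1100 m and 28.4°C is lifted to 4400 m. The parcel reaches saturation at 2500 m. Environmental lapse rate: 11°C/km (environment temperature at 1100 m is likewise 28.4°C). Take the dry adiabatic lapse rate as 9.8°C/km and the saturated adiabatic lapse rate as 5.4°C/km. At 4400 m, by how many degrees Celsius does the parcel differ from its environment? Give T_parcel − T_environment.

Parcel:
  1100 → 2500 m (dry, 9.8°C/km): ΔT = -9.8 × 1.4 = -13.72°C → T = 14.68°C
  2500 → 4400 m (saturated, 5.4°C/km): ΔT = -5.4 × 1.9 = -10.26°C → T = 4.42°C
Environment:
  1100 → 4400 m (environment, 11°C/km): ΔT = -11 × 3.3 = -36.3°C → T = -7.9°C
T_parcel − T_env = 4.42 − (-7.9) = +12.32°C

+12.32°C (parcel warmer than environment)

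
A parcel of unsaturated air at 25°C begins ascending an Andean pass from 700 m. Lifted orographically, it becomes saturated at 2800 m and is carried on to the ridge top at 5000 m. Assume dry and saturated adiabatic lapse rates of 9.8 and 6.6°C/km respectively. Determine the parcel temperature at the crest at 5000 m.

-10.1°C

From 700 m to 2800 m (dry): cools by 9.8 × 2.1 = 20.58°C, giving 4.42°C.
From 2800 m to 5000 m (saturated): cools by 6.6 × 2.2 = 14.52°C, giving -10.1°C.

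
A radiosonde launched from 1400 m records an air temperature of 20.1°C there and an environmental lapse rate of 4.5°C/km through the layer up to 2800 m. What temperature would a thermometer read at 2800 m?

13.8°C

1400 → 2800 m (environmental, 4.5°C/km): ΔT = -4.5 × 1.4 = -6.3°C → T = 13.8°C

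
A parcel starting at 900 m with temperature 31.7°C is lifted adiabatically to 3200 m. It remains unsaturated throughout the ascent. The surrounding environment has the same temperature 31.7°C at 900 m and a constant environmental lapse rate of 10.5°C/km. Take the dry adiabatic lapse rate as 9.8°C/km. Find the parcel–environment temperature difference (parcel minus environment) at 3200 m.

+1.61°C (parcel warmer than environment)

Parcel:
  900 → 3200 m (dry, 9.8°C/km): ΔT = -9.8 × 2.3 = -22.54°C → T = 9.16°C
Environment:
  900 → 3200 m (environment, 10.5°C/km): ΔT = -10.5 × 2.3 = -24.15°C → T = 7.55°C
T_parcel − T_env = 9.16 − 7.55 = +1.61°C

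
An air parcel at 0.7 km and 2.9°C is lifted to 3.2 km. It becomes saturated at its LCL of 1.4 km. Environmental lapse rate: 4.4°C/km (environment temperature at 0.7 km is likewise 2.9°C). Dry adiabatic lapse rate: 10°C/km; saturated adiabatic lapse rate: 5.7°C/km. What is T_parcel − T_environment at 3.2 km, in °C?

-6.26°C (parcel cooler than environment)

Parcel:
  700 → 1400 m (dry, 10°C/km): ΔT = -10 × 0.7 = -7°C → T = -4.1°C
  1400 → 3200 m (saturated, 5.7°C/km): ΔT = -5.7 × 1.8 = -10.26°C → T = -14.36°C
Environment:
  700 → 3200 m (environment, 4.4°C/km): ΔT = -4.4 × 2.5 = -11°C → T = -8.1°C
T_parcel − T_env = -14.36 − (-8.1) = -6.26°C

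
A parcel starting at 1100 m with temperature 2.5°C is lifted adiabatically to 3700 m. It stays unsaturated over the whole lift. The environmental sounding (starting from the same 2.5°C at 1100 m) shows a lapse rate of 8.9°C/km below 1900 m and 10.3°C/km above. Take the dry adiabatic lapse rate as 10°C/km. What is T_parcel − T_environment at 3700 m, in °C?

Parcel:
  Dry to 3700 m: -10 × 2.6 km = -26°C, so T = -23.5°C.
Environment:
  Environment, lower layer to 1900 m: -8.9 × 0.8 km = -7.12°C, so T = -4.62°C.
  Environment, upper layer to 3700 m: -10.3 × 1.8 km = -18.54°C, so T = -23.16°C.
T_parcel − T_env = -23.5 − (-23.16) = -0.34°C

-0.34°C (parcel cooler than environment)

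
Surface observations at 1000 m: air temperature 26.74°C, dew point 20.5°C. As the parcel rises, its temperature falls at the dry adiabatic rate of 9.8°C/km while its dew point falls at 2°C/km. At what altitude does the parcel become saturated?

1800 m

T and T_d converge at 9.8 − 2 = 7.8°C per km
Height above start = (26.74 − 20.5) / 7.8 = 0.8 km
LCL altitude = 1000 m + 800 m = 1800 m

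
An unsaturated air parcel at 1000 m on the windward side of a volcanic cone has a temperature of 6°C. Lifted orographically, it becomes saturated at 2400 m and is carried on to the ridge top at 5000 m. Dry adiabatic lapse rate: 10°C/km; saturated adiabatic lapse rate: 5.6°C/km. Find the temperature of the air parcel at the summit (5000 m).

-22.56°C

Dry to 2400 m: -10 × 1.4 km = -14°C, so T = -8°C.
Saturated to 5000 m: -5.6 × 2.6 km = -14.56°C, so T = -22.56°C.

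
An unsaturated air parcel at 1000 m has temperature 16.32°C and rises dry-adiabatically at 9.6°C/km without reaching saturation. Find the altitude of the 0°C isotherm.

Height above start = (16.32 − 0) / 9.6 = 1.7 km
Altitude = 1000 m + 1700 m = 2700 m

2700 m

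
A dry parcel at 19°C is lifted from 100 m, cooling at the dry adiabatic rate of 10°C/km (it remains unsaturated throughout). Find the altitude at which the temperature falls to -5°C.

Height above start = (19 − (-5)) / 10 = 2.4 km
Altitude = 100 m + 2400 m = 2500 m

2500 m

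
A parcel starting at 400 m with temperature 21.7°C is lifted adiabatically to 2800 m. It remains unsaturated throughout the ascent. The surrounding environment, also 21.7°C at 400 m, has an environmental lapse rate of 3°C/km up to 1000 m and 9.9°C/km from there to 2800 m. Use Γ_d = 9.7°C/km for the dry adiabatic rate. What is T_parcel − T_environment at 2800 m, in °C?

-3.66°C (parcel cooler than environment)

Parcel:
  400 → 2800 m (dry, 9.7°C/km): ΔT = -9.7 × 2.4 = -23.28°C → T = -1.58°C
Environment:
  400 → 1000 m (environment, lower layer, 3°C/km): ΔT = -3 × 0.6 = -1.8°C → T = 19.9°C
  1000 → 2800 m (environment, upper layer, 9.9°C/km): ΔT = -9.9 × 1.8 = -17.82°C → T = 2.08°C
T_parcel − T_env = -1.58 − 2.08 = -3.66°C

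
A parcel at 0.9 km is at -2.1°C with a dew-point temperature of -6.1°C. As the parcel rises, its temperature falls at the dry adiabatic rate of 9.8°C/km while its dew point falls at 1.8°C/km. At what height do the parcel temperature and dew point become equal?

1.4 km

T and T_d converge at 9.8 − 1.8 = 8°C per km
Height above start = (-2.1 − (-6.1)) / 8 = 0.5 km
LCL altitude = 900 m + 500 m = 1400 m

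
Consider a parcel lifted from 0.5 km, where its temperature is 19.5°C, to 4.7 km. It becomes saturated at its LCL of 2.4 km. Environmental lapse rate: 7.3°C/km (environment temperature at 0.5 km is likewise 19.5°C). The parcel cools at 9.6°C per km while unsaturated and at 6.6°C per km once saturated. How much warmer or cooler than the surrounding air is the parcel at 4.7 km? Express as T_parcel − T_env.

Parcel:
  500 → 2400 m (dry, 9.6°C/km): ΔT = -9.6 × 1.9 = -18.24°C → T = 1.26°C
  2400 → 4700 m (saturated, 6.6°C/km): ΔT = -6.6 × 2.3 = -15.18°C → T = -13.92°C
Environment:
  500 → 4700 m (environment, 7.3°C/km): ΔT = -7.3 × 4.2 = -30.66°C → T = -11.16°C
T_parcel − T_env = -13.92 − (-11.16) = -2.76°C

-2.76°C (parcel cooler than environment)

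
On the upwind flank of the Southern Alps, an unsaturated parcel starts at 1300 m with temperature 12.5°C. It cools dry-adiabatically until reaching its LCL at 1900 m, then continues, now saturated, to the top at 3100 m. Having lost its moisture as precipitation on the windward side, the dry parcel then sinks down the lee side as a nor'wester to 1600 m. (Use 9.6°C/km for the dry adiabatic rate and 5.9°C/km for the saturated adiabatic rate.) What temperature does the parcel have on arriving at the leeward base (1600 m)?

From 1300 m to 1900 m (dry): cools by 9.6 × 0.6 = 5.76°C, giving 6.74°C.
From 1900 m to 3100 m (saturated): cools by 5.9 × 1.2 = 7.08°C, giving -0.34°C.
From 3100 m to 1600 m (dry descent): warms by 9.6 × 1.5 = 14.4°C, giving 14.06°C.

14.06°C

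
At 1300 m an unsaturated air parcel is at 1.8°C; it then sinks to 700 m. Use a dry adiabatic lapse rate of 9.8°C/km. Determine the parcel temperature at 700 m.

7.68°C

Dry adiabatic to 700 m: +9.8 × 0.6 km = +5.88°C, so T = 7.68°C.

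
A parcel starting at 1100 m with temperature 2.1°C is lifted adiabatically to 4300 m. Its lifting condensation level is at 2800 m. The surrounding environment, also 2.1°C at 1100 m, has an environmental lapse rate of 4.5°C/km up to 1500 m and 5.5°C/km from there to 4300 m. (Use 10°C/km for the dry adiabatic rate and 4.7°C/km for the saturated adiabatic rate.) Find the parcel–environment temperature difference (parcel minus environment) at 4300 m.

Parcel:
  From 1100 m to 2800 m (dry): cools by 10 × 1.7 = 17°C, giving -14.9°C.
  From 2800 m to 4300 m (saturated): cools by 4.7 × 1.5 = 7.05°C, giving -21.95°C.
Environment:
  From 1100 m to 1500 m (environment, lower layer): cools by 4.5 × 0.4 = 1.8°C, giving 0.3°C.
  From 1500 m to 4300 m (environment, upper layer): cools by 5.5 × 2.8 = 15.4°C, giving -15.1°C.
T_parcel − T_env = -21.95 − (-15.1) = -6.85°C

-6.85°C (parcel cooler than environment)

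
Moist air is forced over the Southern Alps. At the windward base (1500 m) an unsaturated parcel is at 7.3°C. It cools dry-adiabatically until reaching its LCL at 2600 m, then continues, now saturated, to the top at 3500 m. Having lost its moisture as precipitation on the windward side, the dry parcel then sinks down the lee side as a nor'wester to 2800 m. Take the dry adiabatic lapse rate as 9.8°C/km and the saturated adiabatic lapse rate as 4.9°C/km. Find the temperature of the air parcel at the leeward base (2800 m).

-1.03°C

1500–2600 m, dry: Δz = 1.1 km ⇒ ΔT = -10.78°C; T = -3.48°C
2600–3500 m, saturated: Δz = 0.9 km ⇒ ΔT = -4.41°C; T = -7.89°C
3500–2800 m, dry descent: Δz = 0.7 km ⇒ ΔT = +6.86°C; T = -1.03°C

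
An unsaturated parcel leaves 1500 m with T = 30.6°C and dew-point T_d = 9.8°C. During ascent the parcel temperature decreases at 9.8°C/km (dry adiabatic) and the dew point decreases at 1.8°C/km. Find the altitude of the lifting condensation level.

T and T_d converge at 9.8 − 1.8 = 8°C per km
Height above start = (30.6 − 9.8) / 8 = 2.6 km
LCL altitude = 1500 m + 2600 m = 4100 m

4100 m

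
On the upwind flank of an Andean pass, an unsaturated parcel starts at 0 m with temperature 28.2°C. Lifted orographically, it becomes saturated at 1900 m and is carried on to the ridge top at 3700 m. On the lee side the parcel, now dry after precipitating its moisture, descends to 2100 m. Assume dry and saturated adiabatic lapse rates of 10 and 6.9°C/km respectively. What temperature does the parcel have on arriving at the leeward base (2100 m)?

Dry to 1900 m: -10 × 1.9 km = -19°C, so T = 9.2°C.
Saturated to 3700 m: -6.9 × 1.8 km = -12.42°C, so T = -3.22°C.
Dry descent to 2100 m: +10 × 1.6 km = +16°C, so T = 12.78°C.

12.78°C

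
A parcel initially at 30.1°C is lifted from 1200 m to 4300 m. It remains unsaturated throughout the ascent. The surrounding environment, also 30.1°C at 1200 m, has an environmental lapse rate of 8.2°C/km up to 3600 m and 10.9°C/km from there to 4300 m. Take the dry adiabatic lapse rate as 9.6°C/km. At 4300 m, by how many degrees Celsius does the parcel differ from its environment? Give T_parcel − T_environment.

Parcel:
  1200–4300 m, dry: Δz = 3.1 km ⇒ ΔT = -29.76°C; T = 0.34°C
Environment:
  1200–3600 m, environment, lower layer: Δz = 2.4 km ⇒ ΔT = -19.68°C; T = 10.42°C
  3600–4300 m, environment, upper layer: Δz = 0.7 km ⇒ ΔT = -7.63°C; T = 2.79°C
T_parcel − T_env = 0.34 − 2.79 = -2.45°C

-2.45°C (parcel cooler than environment)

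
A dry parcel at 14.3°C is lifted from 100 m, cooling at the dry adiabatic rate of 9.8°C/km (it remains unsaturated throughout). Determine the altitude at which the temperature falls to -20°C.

Height above start = (14.3 − (-20)) / 9.8 = 3.5 km
Altitude = 100 m + 3500 m = 3600 m

3600 m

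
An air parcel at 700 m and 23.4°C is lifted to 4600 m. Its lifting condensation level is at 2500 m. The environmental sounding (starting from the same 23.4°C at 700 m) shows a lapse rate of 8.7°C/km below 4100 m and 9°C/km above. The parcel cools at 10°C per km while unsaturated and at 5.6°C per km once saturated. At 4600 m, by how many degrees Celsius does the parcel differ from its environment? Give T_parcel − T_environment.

+4.32°C (parcel warmer than environment)

Parcel:
  700 → 2500 m (dry, 10°C/km): ΔT = -10 × 1.8 = -18°C → T = 5.4°C
  2500 → 4600 m (saturated, 5.6°C/km): ΔT = -5.6 × 2.1 = -11.76°C → T = -6.36°C
Environment:
  700 → 4100 m (environment, lower layer, 8.7°C/km): ΔT = -8.7 × 3.4 = -29.58°C → T = -6.18°C
  4100 → 4600 m (environment, upper layer, 9°C/km): ΔT = -9 × 0.5 = -4.5°C → T = -10.68°C
T_parcel − T_env = -6.36 − (-10.68) = +4.32°C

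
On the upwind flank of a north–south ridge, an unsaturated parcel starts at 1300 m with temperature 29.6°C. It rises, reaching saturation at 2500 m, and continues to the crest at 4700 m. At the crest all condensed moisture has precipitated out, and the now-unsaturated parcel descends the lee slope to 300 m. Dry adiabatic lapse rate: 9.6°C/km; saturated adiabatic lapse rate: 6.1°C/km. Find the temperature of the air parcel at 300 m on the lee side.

From 1300 m to 2500 m (dry): cools by 9.6 × 1.2 = 11.52°C, giving 18.08°C.
From 2500 m to 4700 m (saturated): cools by 6.1 × 2.2 = 13.42°C, giving 4.66°C.
From 4700 m to 300 m (dry descent): warms by 9.6 × 4.4 = 42.24°C, giving 46.9°C.

46.9°C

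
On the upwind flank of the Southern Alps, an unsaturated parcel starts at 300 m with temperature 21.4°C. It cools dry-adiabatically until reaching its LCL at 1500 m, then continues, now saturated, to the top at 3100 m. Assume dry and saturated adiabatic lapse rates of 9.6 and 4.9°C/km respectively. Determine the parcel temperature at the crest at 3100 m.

300–1500 m, dry: Δz = 1.2 km ⇒ ΔT = -11.52°C; T = 9.88°C
1500–3100 m, saturated: Δz = 1.6 km ⇒ ΔT = -7.84°C; T = 2.04°C

2.04°C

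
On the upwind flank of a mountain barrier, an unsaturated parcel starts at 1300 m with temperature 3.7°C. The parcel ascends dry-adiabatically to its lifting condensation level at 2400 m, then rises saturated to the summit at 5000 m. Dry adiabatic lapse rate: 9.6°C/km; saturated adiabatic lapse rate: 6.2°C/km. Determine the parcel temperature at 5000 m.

Dry to 2400 m: -9.6 × 1.1 km = -10.56°C, so T = -6.86°C.
Saturated to 5000 m: -6.2 × 2.6 km = -16.12°C, so T = -22.98°C.

-22.98°C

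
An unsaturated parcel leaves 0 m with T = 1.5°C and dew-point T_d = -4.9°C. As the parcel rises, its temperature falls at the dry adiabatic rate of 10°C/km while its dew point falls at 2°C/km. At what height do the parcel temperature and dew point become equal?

800 m

T and T_d converge at 10 − 2 = 8°C per km
Height above start = (1.5 − (-4.9)) / 8 = 0.8 km
LCL altitude = 0 m + 800 m = 800 m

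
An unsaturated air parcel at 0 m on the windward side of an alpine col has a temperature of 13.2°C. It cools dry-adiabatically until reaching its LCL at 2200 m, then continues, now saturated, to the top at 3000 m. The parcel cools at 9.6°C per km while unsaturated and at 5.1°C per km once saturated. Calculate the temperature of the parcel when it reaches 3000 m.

0 → 2200 m (dry, 9.6°C/km): ΔT = -9.6 × 2.2 = -21.12°C → T = -7.92°C
2200 → 3000 m (saturated, 5.1°C/km): ΔT = -5.1 × 0.8 = -4.08°C → T = -12°C

-12°C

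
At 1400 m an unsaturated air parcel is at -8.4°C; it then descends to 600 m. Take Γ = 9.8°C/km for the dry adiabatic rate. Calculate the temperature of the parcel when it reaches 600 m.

From 1400 m to 600 m (dry adiabatic): warms by 9.8 × 0.8 = 7.84°C, giving -0.56°C.

-0.56°C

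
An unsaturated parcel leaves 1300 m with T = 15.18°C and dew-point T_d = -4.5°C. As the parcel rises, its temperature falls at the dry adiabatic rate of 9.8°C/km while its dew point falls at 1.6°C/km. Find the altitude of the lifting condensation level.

T and T_d converge at 9.8 − 1.6 = 8.2°C per km
Height above start = (15.18 − (-4.5)) / 8.2 = 2.4 km
LCL altitude = 1300 m + 2400 m = 3700 m

3700 m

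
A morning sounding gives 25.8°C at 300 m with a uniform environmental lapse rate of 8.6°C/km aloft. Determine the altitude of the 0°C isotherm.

3300 m

Height above start = (25.8 − 0) / 8.6 = 3 km
Altitude = 300 m + 3000 m = 3300 m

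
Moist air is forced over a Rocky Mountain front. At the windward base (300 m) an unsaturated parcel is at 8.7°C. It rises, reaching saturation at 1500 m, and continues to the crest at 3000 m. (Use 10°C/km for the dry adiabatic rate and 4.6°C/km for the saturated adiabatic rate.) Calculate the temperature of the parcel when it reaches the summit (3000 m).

300–1500 m, dry: Δz = 1.2 km ⇒ ΔT = -12°C; T = -3.3°C
1500–3000 m, saturated: Δz = 1.5 km ⇒ ΔT = -6.9°C; T = -10.2°C

-10.2°C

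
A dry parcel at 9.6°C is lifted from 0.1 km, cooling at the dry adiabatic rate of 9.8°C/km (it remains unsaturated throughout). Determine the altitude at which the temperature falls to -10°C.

Height above start = (9.6 − (-10)) / 9.8 = 2 km
Altitude = 100 m + 2000 m = 2100 m

2.1 km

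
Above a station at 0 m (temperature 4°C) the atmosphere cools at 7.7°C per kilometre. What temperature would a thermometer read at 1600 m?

0 → 1600 m (environmental, 7.7°C/km): ΔT = -7.7 × 1.6 = -12.32°C → T = -8.32°C

-8.32°C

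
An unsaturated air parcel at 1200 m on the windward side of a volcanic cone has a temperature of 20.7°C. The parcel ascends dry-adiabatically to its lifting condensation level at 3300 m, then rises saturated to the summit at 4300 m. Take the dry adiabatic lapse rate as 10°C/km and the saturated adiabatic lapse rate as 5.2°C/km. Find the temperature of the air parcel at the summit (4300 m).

From 1200 m to 3300 m (dry): cools by 10 × 2.1 = 21°C, giving -0.3°C.
From 3300 m to 4300 m (saturated): cools by 5.2 × 1 = 5.2°C, giving -5.5°C.

-5.5°C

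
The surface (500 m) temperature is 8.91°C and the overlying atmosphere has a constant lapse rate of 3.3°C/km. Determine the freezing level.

Height above start = (8.91 − 0) / 3.3 = 2.7 km
Altitude = 500 m + 2700 m = 3200 m

3200 m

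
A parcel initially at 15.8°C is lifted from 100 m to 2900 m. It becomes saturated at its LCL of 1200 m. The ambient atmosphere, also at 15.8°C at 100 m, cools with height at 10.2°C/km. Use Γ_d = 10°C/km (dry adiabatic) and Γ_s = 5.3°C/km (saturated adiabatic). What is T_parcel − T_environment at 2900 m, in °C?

Parcel:
  100–1200 m, dry: Δz = 1.1 km ⇒ ΔT = -11°C; T = 4.8°C
  1200–2900 m, saturated: Δz = 1.7 km ⇒ ΔT = -9.01°C; T = -4.21°C
Environment:
  100–2900 m, environment: Δz = 2.8 km ⇒ ΔT = -28.56°C; T = -12.76°C
T_parcel − T_env = -4.21 − (-12.76) = +8.55°C

+8.55°C (parcel warmer than environment)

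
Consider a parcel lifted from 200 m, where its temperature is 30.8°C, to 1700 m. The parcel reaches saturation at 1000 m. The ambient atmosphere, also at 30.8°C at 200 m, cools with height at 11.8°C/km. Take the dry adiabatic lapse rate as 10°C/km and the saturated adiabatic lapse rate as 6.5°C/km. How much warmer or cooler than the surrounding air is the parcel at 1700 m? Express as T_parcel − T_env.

+5.15°C (parcel warmer than environment)

Parcel:
  200 → 1000 m (dry, 10°C/km): ΔT = -10 × 0.8 = -8°C → T = 22.8°C
  1000 → 1700 m (saturated, 6.5°C/km): ΔT = -6.5 × 0.7 = -4.55°C → T = 18.25°C
Environment:
  200 → 1700 m (environment, 11.8°C/km): ΔT = -11.8 × 1.5 = -17.7°C → T = 13.1°C
T_parcel − T_env = 18.25 − 13.1 = +5.15°C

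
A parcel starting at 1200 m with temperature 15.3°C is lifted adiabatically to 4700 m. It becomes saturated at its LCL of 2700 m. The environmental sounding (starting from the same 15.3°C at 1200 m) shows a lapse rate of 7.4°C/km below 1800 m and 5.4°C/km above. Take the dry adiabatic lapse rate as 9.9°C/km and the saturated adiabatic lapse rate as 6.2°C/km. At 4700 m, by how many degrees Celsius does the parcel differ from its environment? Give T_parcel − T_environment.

-7.15°C (parcel cooler than environment)

Parcel:
  From 1200 m to 2700 m (dry): cools by 9.9 × 1.5 = 14.85°C, giving 0.45°C.
  From 2700 m to 4700 m (saturated): cools by 6.2 × 2 = 12.4°C, giving -11.95°C.
Environment:
  From 1200 m to 1800 m (environment, lower layer): cools by 7.4 × 0.6 = 4.44°C, giving 10.86°C.
  From 1800 m to 4700 m (environment, upper layer): cools by 5.4 × 2.9 = 15.66°C, giving -4.8°C.
T_parcel − T_env = -11.95 − (-4.8) = -7.15°C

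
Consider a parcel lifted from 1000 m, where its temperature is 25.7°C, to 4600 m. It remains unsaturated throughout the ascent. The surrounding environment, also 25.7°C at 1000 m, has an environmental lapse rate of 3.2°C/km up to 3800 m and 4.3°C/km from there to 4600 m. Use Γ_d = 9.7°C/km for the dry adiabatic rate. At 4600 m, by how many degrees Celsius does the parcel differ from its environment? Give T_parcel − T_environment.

-22.52°C (parcel cooler than environment)

Parcel:
  1000 → 4600 m (dry, 9.7°C/km): ΔT = -9.7 × 3.6 = -34.92°C → T = -9.22°C
Environment:
  1000 → 3800 m (environment, lower layer, 3.2°C/km): ΔT = -3.2 × 2.8 = -8.96°C → T = 16.74°C
  3800 → 4600 m (environment, upper layer, 4.3°C/km): ΔT = -4.3 × 0.8 = -3.44°C → T = 13.3°C
T_parcel − T_env = -9.22 − 13.3 = -22.52°C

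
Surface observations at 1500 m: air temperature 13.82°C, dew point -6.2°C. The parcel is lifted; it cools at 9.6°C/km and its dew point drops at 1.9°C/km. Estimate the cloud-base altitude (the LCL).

4100 m

T and T_d converge at 9.6 − 1.9 = 7.7°C per km
Height above start = (13.82 − (-6.2)) / 7.7 = 2.6 km
LCL altitude = 1500 m + 2600 m = 4100 m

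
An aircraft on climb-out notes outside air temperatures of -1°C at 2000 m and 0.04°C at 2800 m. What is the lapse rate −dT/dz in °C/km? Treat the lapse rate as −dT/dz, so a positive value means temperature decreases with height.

Γ = −ΔT/Δz = (-1 − 0.04) / (2800 − 2000) m
  = -1.04°C / 0.8 km = -1.3°C/km

-1.3°C/km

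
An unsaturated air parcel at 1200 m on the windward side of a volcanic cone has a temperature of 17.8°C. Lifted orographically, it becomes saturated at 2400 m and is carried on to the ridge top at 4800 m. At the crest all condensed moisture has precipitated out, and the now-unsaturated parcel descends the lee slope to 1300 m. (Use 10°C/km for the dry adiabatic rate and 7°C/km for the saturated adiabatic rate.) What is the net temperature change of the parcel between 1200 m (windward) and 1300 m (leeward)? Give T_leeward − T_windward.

From 1200 m to 2400 m (dry): cools by 10 × 1.2 = 12°C, giving 5.8°C.
From 2400 m to 4800 m (saturated): cools by 7 × 2.4 = 16.8°C, giving -11°C.
From 4800 m to 1300 m (dry descent): warms by 10 × 3.5 = 35°C, giving 24°C.
Net change vs windward start: 24 − 17.8 = +6.2°C

+6.2°C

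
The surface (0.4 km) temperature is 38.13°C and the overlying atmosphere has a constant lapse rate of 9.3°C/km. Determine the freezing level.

Height above start = (38.13 − 0) / 9.3 = 4.1 km
Altitude = 400 m + 4100 m = 4500 m

4.5 km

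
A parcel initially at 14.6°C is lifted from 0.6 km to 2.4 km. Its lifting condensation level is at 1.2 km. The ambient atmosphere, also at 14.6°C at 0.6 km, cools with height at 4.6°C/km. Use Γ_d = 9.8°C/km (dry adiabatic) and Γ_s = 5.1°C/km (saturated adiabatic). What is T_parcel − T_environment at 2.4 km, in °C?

-3.72°C (parcel cooler than environment)

Parcel:
  From 600 m to 1200 m (dry): cools by 9.8 × 0.6 = 5.88°C, giving 8.72°C.
  From 1200 m to 2400 m (saturated): cools by 5.1 × 1.2 = 6.12°C, giving 2.6°C.
Environment:
  From 600 m to 2400 m (environment): cools by 4.6 × 1.8 = 8.28°C, giving 6.32°C.
T_parcel − T_env = 2.6 − 6.32 = -3.72°C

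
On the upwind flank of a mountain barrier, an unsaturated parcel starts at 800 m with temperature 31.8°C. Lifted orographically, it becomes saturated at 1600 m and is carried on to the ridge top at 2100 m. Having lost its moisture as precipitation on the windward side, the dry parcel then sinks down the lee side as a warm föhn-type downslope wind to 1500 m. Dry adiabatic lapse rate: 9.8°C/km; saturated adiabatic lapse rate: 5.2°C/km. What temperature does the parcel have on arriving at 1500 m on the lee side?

Dry to 1600 m: -9.8 × 0.8 km = -7.84°C, so T = 23.96°C.
Saturated to 2100 m: -5.2 × 0.5 km = -2.6°C, so T = 21.36°C.
Dry descent to 1500 m: +9.8 × 0.6 km = +5.88°C, so T = 27.24°C.

27.24°C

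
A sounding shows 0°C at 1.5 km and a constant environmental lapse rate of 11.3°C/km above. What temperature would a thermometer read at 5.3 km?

-42.94°C

Environmental to 5300 m: -11.3 × 3.8 km = -42.94°C, so T = -42.94°C.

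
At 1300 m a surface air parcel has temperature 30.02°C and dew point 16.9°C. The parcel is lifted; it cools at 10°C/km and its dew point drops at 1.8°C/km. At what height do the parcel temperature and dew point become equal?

2900 m

T and T_d converge at 10 − 1.8 = 8.2°C per km
Height above start = (30.02 − 16.9) / 8.2 = 1.6 km
LCL altitude = 1300 m + 1600 m = 2900 m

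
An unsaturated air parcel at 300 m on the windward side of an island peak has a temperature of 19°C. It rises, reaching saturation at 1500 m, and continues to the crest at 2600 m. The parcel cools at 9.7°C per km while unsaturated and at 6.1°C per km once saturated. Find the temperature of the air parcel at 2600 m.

From 300 m to 1500 m (dry): cools by 9.7 × 1.2 = 11.64°C, giving 7.36°C.
From 1500 m to 2600 m (saturated): cools by 6.1 × 1.1 = 6.71°C, giving 0.65°C.

0.65°C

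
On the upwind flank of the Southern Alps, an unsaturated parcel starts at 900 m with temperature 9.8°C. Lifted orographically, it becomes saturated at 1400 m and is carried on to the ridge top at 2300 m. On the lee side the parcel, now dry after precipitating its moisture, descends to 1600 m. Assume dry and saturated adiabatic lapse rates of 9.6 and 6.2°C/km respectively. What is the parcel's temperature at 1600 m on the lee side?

From 900 m to 1400 m (dry): cools by 9.6 × 0.5 = 4.8°C, giving 5°C.
From 1400 m to 2300 m (saturated): cools by 6.2 × 0.9 = 5.58°C, giving -0.58°C.
From 2300 m to 1600 m (dry descent): warms by 9.6 × 0.7 = 6.72°C, giving 6.14°C.

6.14°C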